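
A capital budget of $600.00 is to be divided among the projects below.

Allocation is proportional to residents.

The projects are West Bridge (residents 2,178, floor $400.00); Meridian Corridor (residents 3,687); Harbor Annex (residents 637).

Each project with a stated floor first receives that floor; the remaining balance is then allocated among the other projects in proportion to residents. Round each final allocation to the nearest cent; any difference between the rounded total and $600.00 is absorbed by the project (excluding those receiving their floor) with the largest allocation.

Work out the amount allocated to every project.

Guaranteed amounts: West Bridge $400.00. Balance $200.00.
Balance split over remaining residents 4,324: Meridian Corridor 170.5365 → $170.54; Harbor Annex 29.4635 → $29.46.

West Bridge: $400.00 · Meridian Corridor: $170.54 · Harbor Annex: $29.46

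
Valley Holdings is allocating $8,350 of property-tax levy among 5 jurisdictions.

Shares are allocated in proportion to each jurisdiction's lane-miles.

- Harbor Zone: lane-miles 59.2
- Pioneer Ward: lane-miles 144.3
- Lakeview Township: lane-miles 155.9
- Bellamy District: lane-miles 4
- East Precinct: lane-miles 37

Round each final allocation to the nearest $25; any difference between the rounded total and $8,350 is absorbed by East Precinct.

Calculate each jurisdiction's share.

Sum of lane-miles: 400.4.
Raw shares: Harbor Zone 59.2/400.4 × $8,350 = 1,234.57; Pioneer Ward 144.3/400.4 × $8,350 = 3,009.25; Lakeview Township 155.9/400.4 × $8,350 = 3,251.16; Bellamy District 4/400.4 × $8,350 = 83.42; East Precinct 37/400.4 × $8,350 = 771.60.
After rounding ($25): Harbor Zone $1,225; Pioneer Ward $3,000; Lakeview Township $3,250; Bellamy District $75; East Precinct $775. Sum = $8,325.
Difference $8,350 − $8,325 = +$25 applied to East Precinct: East Precinct becomes $800.

Harbor Zone: $1,225 · Pioneer Ward: $3,000 · Lakeview Township: $3,250 · Bellamy District: $75 · East Precinct: $800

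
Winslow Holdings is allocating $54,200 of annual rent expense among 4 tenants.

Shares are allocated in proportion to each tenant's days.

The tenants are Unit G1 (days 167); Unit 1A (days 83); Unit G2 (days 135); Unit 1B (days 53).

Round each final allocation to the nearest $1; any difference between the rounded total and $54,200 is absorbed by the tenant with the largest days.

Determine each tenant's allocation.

Sum of days: 438.
Pro-rata amounts: Unit G1 167/438 × $54,200 = 20,665.30; Unit 1A 83/438 × $54,200 = 10,270.78; Unit G2 135/438 × $54,200 = 16,705.48; Unit 1B 53/438 × $54,200 = 6,558.45.
At nearest $1: Unit G1 $20,665; Unit 1A $10,271; Unit G2 $16,705; Unit 1B $6,558. Sum = $54,199.
Difference $54,200 − $54,199 = +$1 applied to largest days (Unit G1): Unit G1 becomes $20,666.

Unit G1: $20,666 | Unit 1A: $10,271 | Unit G2: $16,705 | Unit 1B: $6,558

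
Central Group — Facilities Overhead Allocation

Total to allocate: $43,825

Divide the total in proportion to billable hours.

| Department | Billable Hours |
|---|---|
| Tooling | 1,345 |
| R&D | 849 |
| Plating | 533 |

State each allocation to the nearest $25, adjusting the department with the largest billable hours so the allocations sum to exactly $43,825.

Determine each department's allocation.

Tooling: $21,600 | R&D: $13,650 | Plating: $8,575

Combined billable hours = 2,727.
Raw shares: Tooling 1,345/2,727 × $43,825 = 21,615.19; R&D 849/2,727 × $43,825 = 13,644.09; Plating 533/2,727 × $43,825 = 8,565.72.
At nearest $25: Tooling $21,625; R&D $13,650; Plating $8,575. Sum = $43,850.
Difference $43,825 − $43,850 = −$25 applied to largest billable hours (Tooling): Tooling becomes $21,600.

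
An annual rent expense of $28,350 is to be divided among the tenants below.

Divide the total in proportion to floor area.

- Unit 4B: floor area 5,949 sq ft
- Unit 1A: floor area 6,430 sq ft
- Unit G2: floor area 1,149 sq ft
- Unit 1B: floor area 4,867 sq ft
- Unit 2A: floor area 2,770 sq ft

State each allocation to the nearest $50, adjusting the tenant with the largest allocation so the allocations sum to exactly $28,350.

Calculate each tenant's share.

Unit 4B: $7,950; Unit 1A: $8,650; Unit G2: $1,550; Unit 1B: $6,500; Unit 2A: $3,700

Combined floor area = 21,165.
Raw shares: Unit 4B 5,949/21,165 × $28,350 = 7,968.54; Unit 1A 6,430/21,165 × $28,350 = 8,612.83; Unit G2 1,149/21,165 × $28,350 = 1,539.06; Unit 1B 4,867/21,165 × $28,350 = 6,519.23; Unit 2A 2,770/21,165 × $28,350 = 3,710.35.
After rounding ($50): Unit 4B $7,950; Unit 1A $8,600; Unit G2 $1,550; Unit 1B $6,500; Unit 2A $3,700. Sum = $28,300.
Difference $28,350 − $28,300 = +$50 applied to largest allocation (Unit 1A): Unit 1A becomes $8,650.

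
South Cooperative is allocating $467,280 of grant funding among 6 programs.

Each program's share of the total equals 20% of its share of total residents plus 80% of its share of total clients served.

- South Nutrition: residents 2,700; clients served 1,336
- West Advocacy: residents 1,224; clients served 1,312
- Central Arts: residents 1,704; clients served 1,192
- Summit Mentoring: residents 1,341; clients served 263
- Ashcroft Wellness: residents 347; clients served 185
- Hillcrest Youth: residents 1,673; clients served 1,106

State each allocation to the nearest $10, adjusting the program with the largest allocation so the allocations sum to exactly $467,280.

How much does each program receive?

Totals — residents 8,989, clients served 5,394.
Combined weights (20% residents + 80% clients served): South Nutrition 0.2582; West Advocacy 0.2218; Central Arts 0.2147; Summit Mentoring 0.0688; Ashcroft Wellness 0.0352; Hillcrest Youth 0.2013.
Unrounded shares: South Nutrition 120,660.81; West Advocacy 103,651.99; Central Arts 100,325.96; Summit Mentoring 32,168.85; Ashcroft Wellness 16,428.84; Hillcrest Youth 94,043.55.
At nearest $10: South Nutrition $120,660; West Advocacy $103,650; Central Arts $100,330; Summit Mentoring $32,170; Ashcroft Wellness $16,430; Hillcrest Youth $94,040. Sum = $467,280.
Rounded total matches; no reconciliation needed.

South Nutrition: $120,660; West Advocacy: $103,650; Central Arts: $100,330; Summit Mentoring: $32,170; Ashcroft Wellness: $16,430; Hillcrest Youth: $94,040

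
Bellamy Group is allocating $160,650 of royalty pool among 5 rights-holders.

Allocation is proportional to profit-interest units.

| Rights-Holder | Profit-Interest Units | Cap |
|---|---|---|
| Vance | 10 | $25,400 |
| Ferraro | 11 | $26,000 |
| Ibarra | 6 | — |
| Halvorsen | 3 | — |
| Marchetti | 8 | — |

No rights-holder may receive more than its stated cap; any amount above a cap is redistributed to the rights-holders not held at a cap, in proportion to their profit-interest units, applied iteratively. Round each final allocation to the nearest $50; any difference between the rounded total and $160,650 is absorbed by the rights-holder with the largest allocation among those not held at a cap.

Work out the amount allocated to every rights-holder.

Total profit-interest units = 38.
Unconstrained shares: Vance 42,276.32; Ferraro 46,503.95; Ibarra 25,365.79; Halvorsen 12,682.89; Marchetti 33,821.05.
Capped: Vance ($25,400), Ferraro ($26,000); balance $109,250 reallocated over remaining profit-interest units 17.
Shares after redistribution: Ibarra 38,558.82 → $38,550; Halvorsen 19,279.41 → $19,300; Marchetti 51,411.76 → $51,400.

Vance: $25,400 | Ferraro: $26,000 | Ibarra: $38,550 | Halvorsen: $19,300 | Marchetti: $51,400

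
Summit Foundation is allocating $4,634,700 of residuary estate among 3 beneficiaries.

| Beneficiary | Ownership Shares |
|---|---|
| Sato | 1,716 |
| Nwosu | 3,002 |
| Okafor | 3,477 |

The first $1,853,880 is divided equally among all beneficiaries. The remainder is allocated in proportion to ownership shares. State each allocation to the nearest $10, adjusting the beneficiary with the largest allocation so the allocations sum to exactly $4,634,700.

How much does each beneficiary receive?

Equal tier: $1,853,880 ÷ 3 = $617,960 apiece.
Remainder $2,780,820 by ownership shares (total 8,195): Sato 582,292.51 → $582,290; Nwosu 1,018,672.56 → $1,018,670; Okafor 1,179,854.93 → $1,179,850.
Rounding difference +$10 on remainder applied to Okafor.
Totals: Sato $617,960 + $582,290 = $1,200,250; Nwosu $617,960 + $1,018,670 = $1,636,630; Okafor $617,960 + $1,179,860 = $1,797,820.

Sato: $1,200,250; Nwosu: $1,636,630; Okafor: $1,797,820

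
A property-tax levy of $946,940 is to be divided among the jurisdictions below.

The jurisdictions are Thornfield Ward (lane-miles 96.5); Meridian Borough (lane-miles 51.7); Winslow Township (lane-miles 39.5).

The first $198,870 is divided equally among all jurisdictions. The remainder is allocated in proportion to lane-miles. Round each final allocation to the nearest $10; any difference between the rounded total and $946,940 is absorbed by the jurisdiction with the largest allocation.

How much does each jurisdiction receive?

Thornfield Ward: $450,880; Meridian Borough: $272,340; Winslow Township: $223,720

First tranche $198,870 split equally: $66,290 each.
Remainder $748,070 by lane-miles (total 187.7): Thornfield Ward 384,596.46 → $384,600; Meridian Borough 206,048.05 → $206,050; Winslow Township 157,425.49 → $157,430.
Rounding difference −$10 on remainder applied to Thornfield Ward.
Totals: Thornfield Ward $66,290 + $384,590 = $450,880; Meridian Borough $66,290 + $206,050 = $272,340; Winslow Township $66,290 + $157,430 = $223,720.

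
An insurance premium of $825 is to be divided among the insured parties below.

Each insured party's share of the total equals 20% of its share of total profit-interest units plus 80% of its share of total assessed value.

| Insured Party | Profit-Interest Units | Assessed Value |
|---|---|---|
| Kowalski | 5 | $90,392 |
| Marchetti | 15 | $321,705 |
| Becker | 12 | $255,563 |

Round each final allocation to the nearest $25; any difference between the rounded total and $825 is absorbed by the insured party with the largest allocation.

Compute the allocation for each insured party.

Totals — profit-interest units 32, assessed value 667,660.
Blended shares (20% profit-interest units + 80% assessed value): Kowalski 0.1396; Marchetti 0.4792; Becker 0.3812.
Raw shares: Kowalski 115.14; Marchetti 395.36; Becker 314.51.
After rounding ($25): Kowalski $125; Marchetti $400; Becker $325. Sum = $850.
Difference $825 − $850 = −$25 applied to largest allocation (Marchetti): Marchetti becomes $375.

Kowalski: $125 | Marchetti: $375 | Becker: $325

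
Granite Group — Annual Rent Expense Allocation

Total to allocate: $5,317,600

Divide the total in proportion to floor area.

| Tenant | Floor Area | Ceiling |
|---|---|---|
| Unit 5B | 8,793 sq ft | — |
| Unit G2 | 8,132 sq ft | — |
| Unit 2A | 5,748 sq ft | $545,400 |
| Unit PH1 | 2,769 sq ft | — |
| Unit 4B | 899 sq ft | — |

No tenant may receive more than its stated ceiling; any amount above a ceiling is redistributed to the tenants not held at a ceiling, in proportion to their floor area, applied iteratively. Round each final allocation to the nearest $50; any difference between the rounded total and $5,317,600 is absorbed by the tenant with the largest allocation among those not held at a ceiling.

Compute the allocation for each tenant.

Sum of floor area: 26,341.
Pro-rata shares before constraints: Unit 5B 1,775,090.42; Unit G2 1,641,650.78; Unit 2A 1,160,379.82; Unit PH1 558,992.99; Unit 4B 181,485.99.
Cap binds for Unit 2A ($545,400); balance $4,772,200 reallocated over remaining floor area 20,593.
Remaining shares: Unit 5B 2,037,680.50 → $2,037,700; Unit G2 1,884,501.06 → $1,884,500; Unit PH1 641,685.13 → $641,700; Unit 4B 208,333.31 → $208,350.
Rounding difference −$50 applied to Unit 5B → $2,037,650.

Unit 5B: $2,037,650 · Unit G2: $1,884,500 · Unit 2A: $545,400 · Unit PH1: $641,700 · Unit 4B: $208,350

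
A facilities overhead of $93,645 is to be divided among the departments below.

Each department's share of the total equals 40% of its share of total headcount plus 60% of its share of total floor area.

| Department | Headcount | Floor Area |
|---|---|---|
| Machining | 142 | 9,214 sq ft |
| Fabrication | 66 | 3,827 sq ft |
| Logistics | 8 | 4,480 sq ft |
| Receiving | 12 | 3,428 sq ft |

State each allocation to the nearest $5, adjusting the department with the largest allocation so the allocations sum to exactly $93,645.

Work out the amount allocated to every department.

Machining: $48,045 · Fabrication: $21,105 · Logistics: $13,330 · Receiving: $11,165

Headcount total 228; floor area total 20,949.
Combined weights (40% headcount + 60% floor area): Machining 0.5130; Fabrication 0.2254; Logistics 0.1423; Receiving 0.1192.
Proportional shares: Machining 48,041.84; Fabrication 21,107.44; Logistics 13,330.06; Receiving 11,165.66.
After rounding ($5): Machining $48,040; Fabrication $21,105; Logistics $13,330; Receiving $11,165. Sum = $93,640.
Difference $93,645 − $93,640 = +$5 applied to largest allocation (Machining): Machining becomes $48,045.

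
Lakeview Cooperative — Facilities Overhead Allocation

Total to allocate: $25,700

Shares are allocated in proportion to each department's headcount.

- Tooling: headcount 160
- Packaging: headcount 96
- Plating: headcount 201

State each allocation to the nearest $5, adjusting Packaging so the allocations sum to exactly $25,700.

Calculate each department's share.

Combined headcount = 457.
Unrounded shares: Tooling 160/457 × $25,700 = 8,997.81; Packaging 96/457 × $25,700 = 5,398.69; Plating 201/457 × $25,700 = 11,303.50.
After rounding ($5): Tooling $9,000; Packaging $5,400; Plating $11,305. Sum = $25,705.
Difference $25,700 − $25,705 = −$5 applied to Packaging: Packaging becomes $5,395.

Tooling: $9,000; Packaging: $5,395; Plating: $11,305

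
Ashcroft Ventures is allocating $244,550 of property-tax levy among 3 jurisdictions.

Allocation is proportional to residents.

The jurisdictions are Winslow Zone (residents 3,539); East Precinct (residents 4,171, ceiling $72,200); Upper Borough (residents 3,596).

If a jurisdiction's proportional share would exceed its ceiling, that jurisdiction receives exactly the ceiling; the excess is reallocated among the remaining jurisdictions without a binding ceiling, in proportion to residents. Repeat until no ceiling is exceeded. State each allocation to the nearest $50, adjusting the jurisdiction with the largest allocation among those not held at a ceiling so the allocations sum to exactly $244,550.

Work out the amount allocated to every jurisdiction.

Winslow Zone: $85,500 · East Precinct: $72,200 · Upper Borough: $86,850

Total residents = 11,306.
Unconstrained shares: Winslow Zone 76,548.95; East Precinct 90,219.18; Upper Borough 77,781.87.
Capped: East Precinct ($72,200); remaining pool $172,350 reallocated over remaining residents 7,135.
Remaining shares: Winslow Zone 85,486.57 → $85,500; Upper Borough 86,863.43 → $86,850.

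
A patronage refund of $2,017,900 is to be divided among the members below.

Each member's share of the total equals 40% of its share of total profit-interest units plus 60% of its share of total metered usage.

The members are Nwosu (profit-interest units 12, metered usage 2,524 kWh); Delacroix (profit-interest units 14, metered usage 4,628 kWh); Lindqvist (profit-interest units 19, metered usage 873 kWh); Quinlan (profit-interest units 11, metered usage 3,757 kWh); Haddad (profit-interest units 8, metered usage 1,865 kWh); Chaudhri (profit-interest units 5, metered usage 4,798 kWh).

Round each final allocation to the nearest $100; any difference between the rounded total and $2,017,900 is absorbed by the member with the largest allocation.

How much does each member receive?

Totals — profit-interest units 69, metered usage 18,445.
Blended shares (40% profit-interest units + 60% metered usage): Nwosu 0.1517; Delacroix 0.2317; Lindqvist 0.1385; Quinlan 0.1860; Haddad 0.1070; Chaudhri 0.1851.
Pro-rata amounts: Nwosu 306,052.41; Delacroix 467,556.07; Lindqvist 279,565.65; Quinlan 375,289.24; Haddad 216,003.40; Chaudhri 373,433.23.
After rounding ($100): Nwosu $306,100; Delacroix $467,600; Lindqvist $279,600; Quinlan $375,300; Haddad $216,000; Chaudhri $373,400. Sum = $2,018,000.
Difference $2,017,900 − $2,018,000 = −$100 applied to largest allocation (Delacroix): Delacroix becomes $467,500.

Nwosu: $306,100 | Delacroix: $467,500 | Lindqvist: $279,600 | Quinlan: $375,300 | Haddad: $216,000 | Chaudhri: $373,400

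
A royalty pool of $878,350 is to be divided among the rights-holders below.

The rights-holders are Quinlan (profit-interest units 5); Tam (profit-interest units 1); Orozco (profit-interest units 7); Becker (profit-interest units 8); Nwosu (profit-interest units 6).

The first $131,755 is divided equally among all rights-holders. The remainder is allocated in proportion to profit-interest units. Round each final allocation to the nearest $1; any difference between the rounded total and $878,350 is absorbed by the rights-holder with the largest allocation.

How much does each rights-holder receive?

Quinlan: $164,609; Tam: $54,003; Orozco: $219,913; Becker: $247,564; Nwosu: $192,261

$131,755 shared equally gives $26,351 per rights-holder.
Remainder $746,595 by profit-interest units (total 27): Quinlan 138,258.33 → $138,258; Tam 27,651.67 → $27,652; Orozco 193,561.67 → $193,562; Becker 221,213.33 → $221,213; Nwosu 165,910.00 → $165,910.
Totals: Quinlan $26,351 + $138,258 = $164,609; Tam $26,351 + $27,652 = $54,003; Orozco $26,351 + $193,562 = $219,913; Becker $26,351 + $221,213 = $247,564; Nwosu $26,351 + $165,910 = $192,261.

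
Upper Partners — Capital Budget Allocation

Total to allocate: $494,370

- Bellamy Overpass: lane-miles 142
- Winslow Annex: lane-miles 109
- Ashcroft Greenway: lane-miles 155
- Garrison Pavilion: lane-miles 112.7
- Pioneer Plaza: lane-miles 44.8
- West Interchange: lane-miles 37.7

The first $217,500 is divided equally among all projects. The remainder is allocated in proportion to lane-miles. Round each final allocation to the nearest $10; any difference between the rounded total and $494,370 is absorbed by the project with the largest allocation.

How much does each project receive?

Bellamy Overpass: $101,650 · Winslow Annex: $86,450 · Ashcroft Greenway: $107,630 · Garrison Pavilion: $88,150 · Pioneer Plaza: $56,880 · West Interchange: $53,610

Equal tier: $217,500 ÷ 6 = $36,250 apiece.
Remainder $276,870 by lane-miles (total 601.2): Bellamy Overpass 65,395.11 → $65,400; Winslow Annex 50,197.65 → $50,200; Ashcroft Greenway 71,381.99 → $71,380; Garrison Pavilion 51,901.61 → $51,900; Pioneer Plaza 20,631.70 → $20,630; West Interchange 17,361.94 → $17,360.
Totals: Bellamy Overpass $36,250 + $65,400 = $101,650; Winslow Annex $36,250 + $50,200 = $86,450; Ashcroft Greenway $36,250 + $71,380 = $107,630; Garrison Pavilion $36,250 + $51,900 = $88,150; Pioneer Plaza $36,250 + $20,630 = $56,880; West Interchange $36,250 + $17,360 = $53,610.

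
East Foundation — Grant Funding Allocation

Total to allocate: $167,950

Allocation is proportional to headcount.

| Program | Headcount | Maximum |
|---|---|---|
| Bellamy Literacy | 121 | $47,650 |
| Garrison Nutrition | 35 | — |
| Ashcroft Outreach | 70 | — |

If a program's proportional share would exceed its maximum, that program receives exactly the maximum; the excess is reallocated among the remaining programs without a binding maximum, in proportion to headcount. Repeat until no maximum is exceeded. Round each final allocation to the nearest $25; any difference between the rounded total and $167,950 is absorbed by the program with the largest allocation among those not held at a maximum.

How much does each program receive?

Bellamy Literacy: $47,650 · Garrison Nutrition: $40,100 · Ashcroft Outreach: $80,200

Combined headcount = 226.
Proportional shares (ignoring caps): Bellamy Literacy 89,920.13; Garrison Nutrition 26,009.96; Ashcroft Outreach 52,019.91.
Held at cap: Bellamy Literacy ($47,650); residual $120,300 reallocated over remaining headcount 105.
Redistributed shares: Garrison Nutrition 40,100.00 → $40,100; Ashcroft Outreach 80,200.00 → $80,200.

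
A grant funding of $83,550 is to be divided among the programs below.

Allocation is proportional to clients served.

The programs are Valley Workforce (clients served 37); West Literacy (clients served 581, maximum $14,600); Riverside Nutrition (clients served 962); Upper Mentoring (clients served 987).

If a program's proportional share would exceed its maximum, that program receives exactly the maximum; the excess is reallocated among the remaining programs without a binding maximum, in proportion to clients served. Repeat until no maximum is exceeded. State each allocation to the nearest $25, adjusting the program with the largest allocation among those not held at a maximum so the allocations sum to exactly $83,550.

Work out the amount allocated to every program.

Combined clients served = 2,567.
Proportional shares (ignoring caps): Valley Workforce 1,204.27; West Literacy 18,910.23; Riverside Nutrition 31,310.91; Upper Mentoring 32,124.60.
Capped: West Literacy ($14,600); remaining pool $68,950 reallocated over remaining clients served 1,986.
Shares after redistribution: Valley Workforce 1,284.57 → $1,275; Riverside Nutrition 33,398.74 → $33,400; Upper Mentoring 34,266.69 → $34,275.

Valley Workforce: $1,275 · West Literacy: $14,600 · Riverside Nutrition: $33,400 · Upper Mentoring: $34,275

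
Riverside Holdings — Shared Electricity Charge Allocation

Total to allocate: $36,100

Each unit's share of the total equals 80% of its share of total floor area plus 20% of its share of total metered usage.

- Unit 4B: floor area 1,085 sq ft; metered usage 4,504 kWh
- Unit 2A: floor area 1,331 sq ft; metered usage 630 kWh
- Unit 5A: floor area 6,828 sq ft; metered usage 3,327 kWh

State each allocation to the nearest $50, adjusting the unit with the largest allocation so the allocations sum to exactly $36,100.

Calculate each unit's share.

Floor area total 9,244; metered usage total 8,461.
Combined weights (80% floor area + 20% metered usage): Unit 4B 0.2004; Unit 2A 0.1301; Unit 5A 0.6696.
Pro-rata amounts: Unit 4B 7,233.13; Unit 2A 4,695.89; Unit 5A 24,170.98.
After rounding ($50): Unit 4B $7,250; Unit 2A $4,700; Unit 5A $24,150. Sum = $36,100.
Sum already equals the total — no adjustment.

Unit 4B: $7,250; Unit 2A: $4,700; Unit 5A: $24,150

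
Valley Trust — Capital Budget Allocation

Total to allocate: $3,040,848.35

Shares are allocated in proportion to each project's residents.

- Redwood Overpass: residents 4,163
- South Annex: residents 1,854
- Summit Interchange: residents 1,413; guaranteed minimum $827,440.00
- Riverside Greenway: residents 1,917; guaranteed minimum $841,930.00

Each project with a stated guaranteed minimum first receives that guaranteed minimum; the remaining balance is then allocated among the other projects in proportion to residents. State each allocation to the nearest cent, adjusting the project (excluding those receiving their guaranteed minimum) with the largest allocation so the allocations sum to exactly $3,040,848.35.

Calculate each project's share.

Redwood Overpass: $948,888.88 | South Annex: $422,589.47 | Summit Interchange: $827,440.00 | Riverside Greenway: $841,930.00

Fund the minimums — Summit Interchange $827,440.00; Riverside Greenway $841,930.00. Residual $1,371,478.35.
Residual split over remaining residents 6,017: Redwood Overpass 948,888.8767 → $948,888.88; South Annex 422,589.4733 → $422,589.47.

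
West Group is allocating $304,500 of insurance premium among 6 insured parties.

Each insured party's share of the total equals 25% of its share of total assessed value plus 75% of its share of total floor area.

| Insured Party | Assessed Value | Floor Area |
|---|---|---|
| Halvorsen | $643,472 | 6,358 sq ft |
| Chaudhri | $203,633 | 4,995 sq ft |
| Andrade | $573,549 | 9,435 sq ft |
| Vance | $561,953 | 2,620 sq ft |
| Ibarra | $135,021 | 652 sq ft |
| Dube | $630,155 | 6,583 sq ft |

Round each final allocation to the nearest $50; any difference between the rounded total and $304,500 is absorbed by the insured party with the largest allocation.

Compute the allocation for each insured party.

Totals — assessed value 2,747,783, floor area 30,643.
Composite weights (25% assessed value + 75% floor area): Halvorsen 0.2142; Chaudhri 0.1408; Andrade 0.2831; Vance 0.1153; Ibarra 0.0282; Dube 0.2185.
Proportional shares: Halvorsen 65,211.51; Chaudhri 42,868.03; Andrade 86,206.50; Vance 35,094.67; Ibarra 8,599.84; Dube 66,519.45.
Rounded to nearest $50: Halvorsen $65,200; Chaudhri $42,850; Andrade $86,200; Vance $35,100; Ibarra $8,600; Dube $66,500. Sum = $304,450.
Difference $304,500 − $304,450 = +$50 applied to largest allocation (Andrade): Andrade becomes $86,250.

Halvorsen: $65,200; Chaudhri: $42,850; Andrade: $86,250; Vance: $35,100; Ibarra: $8,600; Dube: $66,500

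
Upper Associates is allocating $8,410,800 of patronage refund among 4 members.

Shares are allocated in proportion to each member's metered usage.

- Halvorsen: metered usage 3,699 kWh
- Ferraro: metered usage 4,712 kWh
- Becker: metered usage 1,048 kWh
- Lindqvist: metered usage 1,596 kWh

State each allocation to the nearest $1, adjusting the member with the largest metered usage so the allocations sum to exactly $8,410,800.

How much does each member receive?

Halvorsen: $2,814,251 | Ferraro: $3,584,957 | Becker: $797,333 | Lindqvist: $1,214,259

Sum of metered usage: 3,699 + 4,712 + 1,048 + 1,596 = 11,055.
Unrounded shares: Halvorsen 2,814,251.40; Ferraro 3,584,956.09; Becker 797,333.19; Lindqvist 1,214,259.32.
Rounded to nearest $1: Halvorsen $2,814,251; Ferraro $3,584,956; Becker $797,333; Lindqvist $1,214,259. Sum = $8,410,799.
Difference $8,410,800 − $8,410,799 = +$1 applied to largest metered usage (Ferraro): Ferraro becomes $3,584,957.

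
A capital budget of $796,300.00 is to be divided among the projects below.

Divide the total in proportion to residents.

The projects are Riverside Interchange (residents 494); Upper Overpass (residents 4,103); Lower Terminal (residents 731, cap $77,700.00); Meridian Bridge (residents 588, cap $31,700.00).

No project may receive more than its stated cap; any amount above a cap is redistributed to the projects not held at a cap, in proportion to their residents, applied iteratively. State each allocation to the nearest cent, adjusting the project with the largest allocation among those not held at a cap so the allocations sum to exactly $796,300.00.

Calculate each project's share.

Riverside Interchange: $73,815.23 | Upper Overpass: $613,084.77 | Lower Terminal: $77,700.00 | Meridian Bridge: $31,700.00

Total residents = 5,916.
Proportional shares (ignoring caps): Riverside Interchange 66,492.9344; Upper Overpass 552,268.2387; Lower Terminal 98,393.3908; Meridian Bridge 79,145.4361.
Held at cap: Lower Terminal ($77,700.00), Meridian Bridge ($31,700.00); residual $686,900.00 reallocated over remaining residents 4,597.
Redistributed shares: Riverside Interchange 73,815.2273 → $73,815.23; Upper Overpass 613,084.7727 → $613,084.77.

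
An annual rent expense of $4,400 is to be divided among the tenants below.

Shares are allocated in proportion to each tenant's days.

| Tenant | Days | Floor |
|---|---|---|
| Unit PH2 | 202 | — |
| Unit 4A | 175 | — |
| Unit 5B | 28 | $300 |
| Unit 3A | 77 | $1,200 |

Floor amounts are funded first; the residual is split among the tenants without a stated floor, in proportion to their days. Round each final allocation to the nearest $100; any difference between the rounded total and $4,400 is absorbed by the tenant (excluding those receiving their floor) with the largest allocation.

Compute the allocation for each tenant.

Unit PH2: $1,600 | Unit 4A: $1,300 | Unit 5B: $300 | Unit 3A: $1,200

Minimums first: Unit 5B $300; Unit 3A $1,200. Remaining pool $2,900.
Remaining pool split over remaining days 377: Unit PH2 1,553.85 → $1,600; Unit 4A 1,346.15 → $1,300.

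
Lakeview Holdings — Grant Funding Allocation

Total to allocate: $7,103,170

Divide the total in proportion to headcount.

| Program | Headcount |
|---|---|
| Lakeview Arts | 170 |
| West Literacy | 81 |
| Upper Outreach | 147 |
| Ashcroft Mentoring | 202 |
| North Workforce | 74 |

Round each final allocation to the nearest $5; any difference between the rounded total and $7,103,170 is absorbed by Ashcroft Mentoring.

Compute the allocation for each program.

Lakeview Arts: $1,791,600 | West Literacy: $853,645 | Upper Outreach: $1,549,210 | Ashcroft Mentoring: $2,128,840 | North Workforce: $779,875

Headcount total: 674.
Raw shares: Lakeview Arts 170/674 × $7,103,170 = 1,791,600.74; West Literacy 81/674 × $7,103,170 = 853,645.06; Upper Outreach 147/674 × $7,103,170 = 1,549,207.70; Ashcroft Mentoring 202/674 × $7,103,170 = 2,128,843.23; North Workforce 74/674 × $7,103,170 = 779,873.26.
At nearest $5: Lakeview Arts $1,791,600; West Literacy $853,645; Upper Outreach $1,549,210; Ashcroft Mentoring $2,128,845; North Workforce $779,875. Sum = $7,103,175.
Difference $7,103,170 − $7,103,175 = −$5 applied to Ashcroft Mentoring: Ashcroft Mentoring becomes $2,128,840.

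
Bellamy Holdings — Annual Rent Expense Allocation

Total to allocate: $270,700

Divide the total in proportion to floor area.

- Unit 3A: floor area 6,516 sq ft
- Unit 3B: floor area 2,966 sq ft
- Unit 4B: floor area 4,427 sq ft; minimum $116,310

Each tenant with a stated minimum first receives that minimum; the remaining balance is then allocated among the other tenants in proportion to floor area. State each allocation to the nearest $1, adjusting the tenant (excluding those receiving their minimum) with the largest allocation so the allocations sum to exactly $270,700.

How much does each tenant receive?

Unit 3A: $106,096 | Unit 3B: $48,294 | Unit 4B: $116,310

Guaranteed amounts: Unit 4B $116,310. Balance $154,390.
Balance split over remaining floor area 9,482: Unit 3A 106,096.31 → $106,096; Unit 3B 48,293.69 → $48,294.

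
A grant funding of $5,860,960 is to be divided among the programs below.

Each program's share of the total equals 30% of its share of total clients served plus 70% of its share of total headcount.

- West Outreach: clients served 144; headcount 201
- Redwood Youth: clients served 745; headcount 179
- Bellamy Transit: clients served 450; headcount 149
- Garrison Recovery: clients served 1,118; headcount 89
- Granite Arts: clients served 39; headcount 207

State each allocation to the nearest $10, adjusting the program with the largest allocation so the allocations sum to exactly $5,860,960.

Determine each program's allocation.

West Outreach: $1,101,000; Redwood Youth: $1,414,960; Bellamy Transit: $1,057,970; Garrison Recovery: $1,230,160; Granite Arts: $1,056,870

Totals — clients served 2,496, headcount 825.
Blended shares (30% clients served + 70% headcount): West Outreach 0.1879; Redwood Youth 0.2414; Bellamy Transit 0.1805; Garrison Recovery 0.2099; Granite Arts 0.1803.
Unrounded shares: West Outreach 1,100,999.78; Redwood Youth 1,414,965.02; Bellamy Transit 1,057,966.47; Garrison Recovery 1,230,157.78; Granite Arts 1,056,870.95.
Rounded to nearest $10: West Outreach $1,101,000; Redwood Youth $1,414,970; Bellamy Transit $1,057,970; Garrison Recovery $1,230,160; Granite Arts $1,056,870. Sum = $5,860,970.
Difference $5,860,960 − $5,860,970 = −$10 applied to largest allocation (Redwood Youth): Redwood Youth becomes $1,414,960.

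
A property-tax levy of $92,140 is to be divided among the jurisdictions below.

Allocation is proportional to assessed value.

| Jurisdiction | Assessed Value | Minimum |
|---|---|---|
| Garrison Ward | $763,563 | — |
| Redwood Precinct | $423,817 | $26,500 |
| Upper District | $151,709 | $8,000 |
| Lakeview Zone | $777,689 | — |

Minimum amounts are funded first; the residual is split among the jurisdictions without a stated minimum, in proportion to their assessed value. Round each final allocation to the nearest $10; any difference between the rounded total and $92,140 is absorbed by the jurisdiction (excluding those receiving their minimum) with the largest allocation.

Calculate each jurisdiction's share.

Garrison Ward: $28,560; Redwood Precinct: $26,500; Upper District: $8,000; Lakeview Zone: $29,080

Guaranteed amounts: Redwood Precinct $26,500; Upper District $8,000. Remaining pool $57,640.
Remaining pool split over remaining assessed value 1,541,252: Garrison Ward 28,555.86 → $28,560; Lakeview Zone 29,084.14 → $29,080.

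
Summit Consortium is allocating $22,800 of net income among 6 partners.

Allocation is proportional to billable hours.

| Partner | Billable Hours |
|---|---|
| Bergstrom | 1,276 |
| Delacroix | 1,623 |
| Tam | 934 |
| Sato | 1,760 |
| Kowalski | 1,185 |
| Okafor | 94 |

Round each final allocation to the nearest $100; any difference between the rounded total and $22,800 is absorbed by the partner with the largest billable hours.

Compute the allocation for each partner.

Total billable hours = 1,276 + 1,623 + 934 + 1,760 + 1,185 + 94 = 6,872.
Unrounded shares: Bergstrom 4,233.53; Delacroix 5,384.81; Tam 3,098.84; Sato 5,839.35; Kowalski 3,931.61; Okafor 311.87.
After rounding ($100): Bergstrom $4,200; Delacroix $5,400; Tam $3,100; Sato $5,800; Kowalski $3,900; Okafor $300. Sum = $22,700.
Difference $22,800 − $22,700 = +$100 applied to largest billable hours (Sato): Sato becomes $5,900.

Bergstrom: $4,200 · Delacroix: $5,400 · Tam: $3,100 · Sato: $5,900 · Kowalski: $3,900 · Okafor: $300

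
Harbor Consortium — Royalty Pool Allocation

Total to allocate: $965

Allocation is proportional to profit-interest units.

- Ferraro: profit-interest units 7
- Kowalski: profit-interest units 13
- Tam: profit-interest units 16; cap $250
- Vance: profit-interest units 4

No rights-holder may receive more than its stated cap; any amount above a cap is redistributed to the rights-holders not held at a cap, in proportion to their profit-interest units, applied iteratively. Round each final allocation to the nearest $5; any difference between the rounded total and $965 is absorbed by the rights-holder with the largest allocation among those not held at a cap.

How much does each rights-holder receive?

Ferraro: $210; Kowalski: $385; Tam: $250; Vance: $120

Combined profit-interest units = 40.
Unconstrained shares: Ferraro 168.88; Kowalski 313.62; Tam 386.00; Vance 96.50.
Held at cap: Tam ($250); remaining pool $715 reallocated over remaining profit-interest units 24.
Remaining shares: Ferraro 208.54 → $210; Kowalski 387.29 → $385; Vance 119.17 → $120.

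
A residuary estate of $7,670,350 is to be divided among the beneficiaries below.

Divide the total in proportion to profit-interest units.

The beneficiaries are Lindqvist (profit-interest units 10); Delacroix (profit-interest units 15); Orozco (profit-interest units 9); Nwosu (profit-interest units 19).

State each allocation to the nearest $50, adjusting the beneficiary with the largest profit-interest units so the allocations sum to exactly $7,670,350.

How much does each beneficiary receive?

Lindqvist: $1,447,250 · Delacroix: $2,170,850 · Orozco: $1,302,500 · Nwosu: $2,749,750

Profit-interest units total: 10 + 15 + 9 + 19 = 53.
Unrounded shares: Lindqvist 1,447,235.85; Delacroix 2,170,853.77; Orozco 1,302,512.26; Nwosu 2,749,748.11.
Rounded to nearest $50: Lindqvist $1,447,250; Delacroix $2,170,850; Orozco $1,302,500; Nwosu $2,749,750. Sum = $7,670,350.
Sum already equals the total — no adjustment.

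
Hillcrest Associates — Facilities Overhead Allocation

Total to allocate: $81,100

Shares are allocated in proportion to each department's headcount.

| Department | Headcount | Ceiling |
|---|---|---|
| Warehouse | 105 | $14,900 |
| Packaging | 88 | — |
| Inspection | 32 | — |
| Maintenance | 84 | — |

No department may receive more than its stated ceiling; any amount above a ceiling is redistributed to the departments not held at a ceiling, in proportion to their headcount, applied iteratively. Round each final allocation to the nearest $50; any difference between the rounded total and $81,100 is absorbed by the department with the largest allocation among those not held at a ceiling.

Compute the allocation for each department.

Warehouse: $14,900; Packaging: $28,550; Inspection: $10,400; Maintenance: $27,250

Total headcount = 309.
Proportional shares (ignoring caps): Warehouse 27,558.25; Packaging 23,096.44; Inspection 8,398.71; Maintenance 22,046.60.
Capped: Warehouse ($14,900); balance $66,200 reallocated over remaining headcount 204.
Shares after redistribution: Packaging 28,556.86 → $28,550; Inspection 10,384.31 → $10,400; Maintenance 27,258.82 → $27,250.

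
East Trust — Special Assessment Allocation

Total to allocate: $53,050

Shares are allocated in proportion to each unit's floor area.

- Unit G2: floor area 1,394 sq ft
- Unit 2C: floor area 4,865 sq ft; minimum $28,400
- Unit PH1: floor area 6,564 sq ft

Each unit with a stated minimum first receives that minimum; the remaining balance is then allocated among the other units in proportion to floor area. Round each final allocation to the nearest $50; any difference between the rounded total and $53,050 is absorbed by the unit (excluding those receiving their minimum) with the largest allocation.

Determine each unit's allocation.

Unit G2: $4,300; Unit 2C: $28,400; Unit PH1: $20,350

Guaranteed amounts: Unit 2C $28,400. Balance $24,650.
Balance split over remaining floor area 7,958: Unit G2 4,317.93 → $4,300; Unit PH1 20,332.07 → $20,350.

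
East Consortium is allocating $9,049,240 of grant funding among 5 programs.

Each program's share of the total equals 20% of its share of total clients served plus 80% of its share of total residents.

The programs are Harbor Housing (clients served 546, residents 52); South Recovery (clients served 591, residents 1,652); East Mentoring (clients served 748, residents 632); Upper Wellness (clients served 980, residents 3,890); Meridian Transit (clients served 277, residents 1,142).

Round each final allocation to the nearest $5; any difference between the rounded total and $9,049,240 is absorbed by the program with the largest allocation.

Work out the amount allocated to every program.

Harbor Housing: $365,600 · South Recovery: $1,963,590 · East Mentoring: $1,051,830 · Upper Wellness: $4,386,595 · Meridian Transit: $1,281,625

Clients served total 3,142; residents total 7,368.
Combined weights (20% clients served + 80% residents): Harbor Housing 0.0404; South Recovery 0.2170; East Mentoring 0.1162; Upper Wellness 0.4847; Meridian Transit 0.1416.
Proportional shares: Harbor Housing 365,598.07; South Recovery 1,963,590.97; East Mentoring 1,051,829.81; Upper Wellness 4,386,597.75; Meridian Transit 1,281,623.40.
Rounded to nearest $5: Harbor Housing $365,600; South Recovery $1,963,590; East Mentoring $1,051,830; Upper Wellness $4,386,600; Meridian Transit $1,281,625. Sum = $9,049,245.
Difference $9,049,240 − $9,049,245 = −$5 applied to largest allocation (Upper Wellness): Upper Wellness becomes $4,386,595.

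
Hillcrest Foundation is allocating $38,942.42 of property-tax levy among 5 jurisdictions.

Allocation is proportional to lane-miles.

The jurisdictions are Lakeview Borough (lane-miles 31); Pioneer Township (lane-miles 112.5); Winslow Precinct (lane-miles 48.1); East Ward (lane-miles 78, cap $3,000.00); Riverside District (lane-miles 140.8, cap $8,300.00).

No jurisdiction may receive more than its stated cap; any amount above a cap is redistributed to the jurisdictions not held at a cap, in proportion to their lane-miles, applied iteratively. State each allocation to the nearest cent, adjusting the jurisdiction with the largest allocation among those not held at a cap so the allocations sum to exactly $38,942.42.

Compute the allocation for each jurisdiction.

Lakeview Borough: $4,472.42 | Pioneer Township: $16,230.54 | Winslow Precinct: $6,939.46 | East Ward: $3,000.00 | Riverside District: $8,300.00

Combined lane-miles = 410.4.
Proportional shares (ignoring caps): Lakeview Borough 2,941.5571; Pioneer Township 10,675.0055; Winslow Precinct 4,564.1579; East Ward 7,401.3371; Riverside District 13,360.3624.
Cap binds for East Ward ($3,000.00), Riverside District ($8,300.00); residual $27,642.42 reallocated over remaining lane-miles 191.6.
Redistributed shares: Lakeview Borough 4,472.4166 → $4,472.42; Pioneer Township 16,230.5441 → $16,230.54; Winslow Precinct 6,939.4593 → $6,939.46.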